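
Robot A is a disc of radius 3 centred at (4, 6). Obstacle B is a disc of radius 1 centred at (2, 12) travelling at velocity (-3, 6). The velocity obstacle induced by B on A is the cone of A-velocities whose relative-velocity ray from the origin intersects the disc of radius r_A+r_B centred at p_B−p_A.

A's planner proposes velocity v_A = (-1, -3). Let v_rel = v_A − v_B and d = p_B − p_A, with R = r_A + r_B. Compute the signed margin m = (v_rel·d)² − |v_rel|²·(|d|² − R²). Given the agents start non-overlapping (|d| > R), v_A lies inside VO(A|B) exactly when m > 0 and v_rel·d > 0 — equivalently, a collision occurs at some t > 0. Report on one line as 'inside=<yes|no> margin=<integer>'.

d = (-2, 6),  |d|² = 40;  R = 3+1 = 4,  c = 40−4² = 24
v_rel = (2, -9),  |v_rel|² = 85;  v_rel·d = (2)·(-2) + (-9)·(6) = -58
85·t² + 116·t + 24 = 0  ⇒  m = (-58)² − 85·24 = 1324
m = 1324 > 0,  v_rel·d = -58 < 0  ⇒  outside

inside=no margin=1324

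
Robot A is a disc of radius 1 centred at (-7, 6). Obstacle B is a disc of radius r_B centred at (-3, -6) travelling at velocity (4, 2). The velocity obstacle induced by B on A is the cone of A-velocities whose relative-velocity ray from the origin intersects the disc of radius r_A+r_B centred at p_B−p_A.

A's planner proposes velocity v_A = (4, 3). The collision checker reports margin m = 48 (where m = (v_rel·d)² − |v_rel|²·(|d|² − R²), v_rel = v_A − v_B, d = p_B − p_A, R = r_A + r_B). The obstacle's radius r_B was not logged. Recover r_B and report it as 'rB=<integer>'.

m = 48
d = (4, -12);  v_rel = (0, 1),  |v_rel|² = 1
v_rel×d = (0)·(-12) − (1)·(4) = -4
since m = R²·1 − (-4)²:  R² = (16 + 48) / 1 = 64
R = √64 = 8  ⇒  r_B = 8 − 1 = 7

rB=7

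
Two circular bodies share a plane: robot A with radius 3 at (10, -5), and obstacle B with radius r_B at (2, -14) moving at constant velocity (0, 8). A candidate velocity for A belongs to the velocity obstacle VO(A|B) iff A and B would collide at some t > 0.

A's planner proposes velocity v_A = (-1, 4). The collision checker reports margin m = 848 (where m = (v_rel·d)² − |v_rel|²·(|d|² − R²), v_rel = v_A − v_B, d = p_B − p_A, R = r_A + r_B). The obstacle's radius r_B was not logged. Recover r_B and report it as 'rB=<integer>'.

m = 848
d = (-8, -9);  v_rel = (-1, -4),  |v_rel|² = 17
v_rel×d = (-1)·(-9) − (-4)·(-8) = -23
since m = R²·17 − (-23)²:  R² = (529 + 848) / 17 = 81
R = √81 = 9  ⇒  r_B = 9 − 3 = 6

rB=6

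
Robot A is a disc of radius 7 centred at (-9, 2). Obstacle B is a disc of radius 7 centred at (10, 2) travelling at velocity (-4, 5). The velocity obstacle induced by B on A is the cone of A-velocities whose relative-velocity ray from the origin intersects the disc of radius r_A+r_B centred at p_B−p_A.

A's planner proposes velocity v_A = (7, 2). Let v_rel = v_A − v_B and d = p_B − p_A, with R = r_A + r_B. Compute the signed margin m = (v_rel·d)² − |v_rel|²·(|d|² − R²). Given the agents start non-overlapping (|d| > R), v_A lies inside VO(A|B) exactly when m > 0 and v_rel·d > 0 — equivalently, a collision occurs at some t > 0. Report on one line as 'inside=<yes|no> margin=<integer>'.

d = (19, 0),  |d|² = 361;  R = 7+7 = 14,  c = 361−14² = 165
v_rel = (11, -3),  |v_rel|² = 130;  v_rel·d = (11)·(19) + (-3)·(0) = 209
130·t² − 418·t + 165 = 0  ⇒  m = 209² − 130·165 = 22231
m = 22231 > 0,  v_rel·d = 209 > 0  ⇒  inside

inside=yes margin=22231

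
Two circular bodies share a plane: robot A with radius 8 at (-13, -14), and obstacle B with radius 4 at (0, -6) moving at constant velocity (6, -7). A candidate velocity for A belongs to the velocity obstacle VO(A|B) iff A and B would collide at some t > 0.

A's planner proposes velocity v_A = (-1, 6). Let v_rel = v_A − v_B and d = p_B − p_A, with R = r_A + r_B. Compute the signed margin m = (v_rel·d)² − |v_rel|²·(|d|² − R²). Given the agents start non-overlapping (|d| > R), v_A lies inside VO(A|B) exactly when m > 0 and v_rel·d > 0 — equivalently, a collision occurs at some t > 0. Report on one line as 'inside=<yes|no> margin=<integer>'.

d = (13, 8),  |d|² = 233;  R = 8+4 = 12,  c = 233−12² = 89
v_rel = (-7, 13),  |v_rel|² = 218;  v_rel·d = (-7)·(13) + (13)·(8) = 13
218·t² − 26·t + 89 = 0  ⇒  m = 13² − 218·89 = -19233
m = -19233 < 0,  v_rel·d = 13 > 0  ⇒  outside

inside=no margin=-19233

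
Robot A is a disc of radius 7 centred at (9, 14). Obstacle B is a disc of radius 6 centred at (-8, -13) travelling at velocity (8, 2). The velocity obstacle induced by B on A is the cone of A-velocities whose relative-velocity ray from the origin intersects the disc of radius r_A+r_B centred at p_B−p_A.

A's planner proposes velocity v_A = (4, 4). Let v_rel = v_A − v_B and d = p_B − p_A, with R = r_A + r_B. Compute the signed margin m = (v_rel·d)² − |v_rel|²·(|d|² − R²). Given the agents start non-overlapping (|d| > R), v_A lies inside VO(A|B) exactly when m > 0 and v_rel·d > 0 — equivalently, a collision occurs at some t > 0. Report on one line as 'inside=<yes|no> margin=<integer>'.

d = (-17, -27),  |d|² = 1018;  R = 7+6 = 13,  c = 1018−13² = 849
v_rel = (-4, 2),  |v_rel|² = 20;  v_rel·d = (-4)·(-17) + (2)·(-27) = 14
20·t² − 28·t + 849 = 0  ⇒  m = 14² − 20·849 = -16784
m = -16784 < 0,  v_rel·d = 14 > 0  ⇒  outside

inside=no margin=-16784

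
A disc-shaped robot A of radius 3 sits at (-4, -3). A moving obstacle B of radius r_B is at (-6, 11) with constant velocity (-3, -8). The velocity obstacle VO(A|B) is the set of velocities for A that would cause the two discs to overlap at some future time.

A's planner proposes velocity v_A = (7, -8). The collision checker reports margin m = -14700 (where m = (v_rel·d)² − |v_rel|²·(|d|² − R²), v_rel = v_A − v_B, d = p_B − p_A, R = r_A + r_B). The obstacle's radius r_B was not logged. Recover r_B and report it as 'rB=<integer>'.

m = -14700
d = (-2, 14);  v_rel = (10, 0),  |v_rel|² = 100
v_rel×d = (10)·(14) − (0)·(-2) = 140
since m = R²·100 − 140²:  R² = (19600 + -14700) / 100 = 49
R = √49 = 7  ⇒  r_B = 7 − 3 = 4

rB=4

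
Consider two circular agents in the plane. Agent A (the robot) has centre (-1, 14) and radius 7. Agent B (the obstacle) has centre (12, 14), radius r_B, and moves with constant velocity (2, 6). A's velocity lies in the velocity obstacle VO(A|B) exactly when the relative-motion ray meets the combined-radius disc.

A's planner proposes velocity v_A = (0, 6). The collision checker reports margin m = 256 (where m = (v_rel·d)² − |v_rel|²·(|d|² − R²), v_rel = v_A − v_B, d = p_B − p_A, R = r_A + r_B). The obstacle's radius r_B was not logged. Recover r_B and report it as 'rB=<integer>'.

m = 256
d = (13, 0);  v_rel = (-2, 0),  |v_rel|² = 4
v_rel×d = (-2)·(0) − (0)·(13) = 0
since m = R²·4 − 0²:  R² = (0 + 256) / 4 = 64
R = √64 = 8  ⇒  r_B = 8 − 7 = 1

rB=1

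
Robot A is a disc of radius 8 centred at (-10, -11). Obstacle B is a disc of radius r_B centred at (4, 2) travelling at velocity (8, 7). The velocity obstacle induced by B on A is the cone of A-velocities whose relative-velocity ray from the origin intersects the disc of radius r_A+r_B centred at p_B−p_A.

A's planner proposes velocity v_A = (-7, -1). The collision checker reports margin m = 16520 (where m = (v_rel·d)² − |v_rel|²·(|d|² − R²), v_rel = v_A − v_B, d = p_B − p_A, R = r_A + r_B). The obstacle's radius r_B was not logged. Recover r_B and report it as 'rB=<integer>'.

m = 16520
d = (14, 13);  v_rel = (-15, -8),  |v_rel|² = 289
v_rel×d = (-15)·(13) − (-8)·(14) = -83
since m = R²·289 − (-83)²:  R² = (6889 + 16520) / 289 = 81
R = √81 = 9  ⇒  r_B = 9 − 8 = 1

rB=1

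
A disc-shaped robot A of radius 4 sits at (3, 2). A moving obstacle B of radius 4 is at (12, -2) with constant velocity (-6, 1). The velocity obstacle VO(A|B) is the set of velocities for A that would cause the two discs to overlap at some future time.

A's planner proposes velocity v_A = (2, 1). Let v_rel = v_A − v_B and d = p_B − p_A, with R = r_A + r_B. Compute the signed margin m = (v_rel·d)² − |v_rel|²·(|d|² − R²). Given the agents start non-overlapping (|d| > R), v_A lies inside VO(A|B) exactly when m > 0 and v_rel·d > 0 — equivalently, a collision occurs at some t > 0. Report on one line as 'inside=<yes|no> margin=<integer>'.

d = (9, -4),  |d|² = 97;  R = 4+4 = 8,  c = 97−8² = 33
v_rel = (8, 0),  |v_rel|² = 64;  v_rel·d = (8)·(9) + (0)·(-4) = 72
64·t² − 144·t + 33 = 0  ⇒  m = 72² − 64·33 = 3072
m = 3072 > 0,  v_rel·d = 72 > 0  ⇒  inside

inside=yes margin=3072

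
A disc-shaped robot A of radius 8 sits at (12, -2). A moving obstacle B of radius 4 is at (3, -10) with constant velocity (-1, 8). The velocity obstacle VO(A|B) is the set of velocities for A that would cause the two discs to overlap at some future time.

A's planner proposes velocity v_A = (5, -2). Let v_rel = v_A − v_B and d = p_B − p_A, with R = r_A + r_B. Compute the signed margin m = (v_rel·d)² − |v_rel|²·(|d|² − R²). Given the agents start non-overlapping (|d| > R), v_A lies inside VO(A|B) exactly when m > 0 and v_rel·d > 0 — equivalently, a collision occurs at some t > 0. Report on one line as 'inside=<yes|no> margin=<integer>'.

d = (-9, -8),  |d|² = 145;  R = 8+4 = 12,  c = 145−12² = 1
v_rel = (6, -10),  |v_rel|² = 136;  v_rel·d = (6)·(-9) + (-10)·(-8) = 26
136·t² − 52·t + 1 = 0  ⇒  m = 26² − 136·1 = 540
m = 540 > 0,  v_rel·d = 26 > 0  ⇒  inside

inside=yes margin=540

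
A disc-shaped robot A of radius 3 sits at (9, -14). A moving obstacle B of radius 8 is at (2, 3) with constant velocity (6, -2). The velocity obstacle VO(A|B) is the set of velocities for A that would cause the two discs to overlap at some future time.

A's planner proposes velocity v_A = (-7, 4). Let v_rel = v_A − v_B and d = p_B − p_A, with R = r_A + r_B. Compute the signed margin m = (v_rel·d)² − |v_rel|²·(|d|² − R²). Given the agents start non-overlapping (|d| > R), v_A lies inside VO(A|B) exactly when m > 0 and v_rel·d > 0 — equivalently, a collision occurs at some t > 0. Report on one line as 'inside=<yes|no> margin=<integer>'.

d = (-7, 17),  |d|² = 338;  R = 3+8 = 11,  c = 338−11² = 217
v_rel = (-13, 6),  |v_rel|² = 205;  v_rel·d = (-13)·(-7) + (6)·(17) = 193
205·t² − 386·t + 217 = 0  ⇒  m = 193² − 205·217 = -7236
m = -7236 < 0,  v_rel·d = 193 > 0  ⇒  outside

inside=no margin=-7236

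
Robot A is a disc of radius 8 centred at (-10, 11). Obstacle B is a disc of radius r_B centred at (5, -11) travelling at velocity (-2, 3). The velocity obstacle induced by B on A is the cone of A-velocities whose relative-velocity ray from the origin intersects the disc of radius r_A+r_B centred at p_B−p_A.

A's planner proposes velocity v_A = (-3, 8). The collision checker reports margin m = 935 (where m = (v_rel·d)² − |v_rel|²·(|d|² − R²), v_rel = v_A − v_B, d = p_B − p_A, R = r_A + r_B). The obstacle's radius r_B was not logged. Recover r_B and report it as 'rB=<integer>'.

m = 935
d = (15, -22);  v_rel = (-1, 5),  |v_rel|² = 26
v_rel×d = (-1)·(-22) − (5)·(15) = -53
since m = R²·26 − (-53)²:  R² = (2809 + 935) / 26 = 144
R = √144 = 12  ⇒  r_B = 12 − 8 = 4

rB=4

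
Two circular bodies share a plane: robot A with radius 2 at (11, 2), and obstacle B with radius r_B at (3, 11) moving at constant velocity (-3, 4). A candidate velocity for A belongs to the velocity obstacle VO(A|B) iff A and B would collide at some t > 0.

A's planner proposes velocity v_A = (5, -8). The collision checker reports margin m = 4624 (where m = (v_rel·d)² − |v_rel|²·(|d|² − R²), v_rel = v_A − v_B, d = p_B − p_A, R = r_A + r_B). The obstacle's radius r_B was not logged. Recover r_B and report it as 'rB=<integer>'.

m = 4624
d = (-8, 9);  v_rel = (8, -12),  |v_rel|² = 208
v_rel×d = (8)·(9) − (-12)·(-8) = -24
since m = R²·208 − (-24)²:  R² = (576 + 4624) / 208 = 25
R = √25 = 5  ⇒  r_B = 5 − 2 = 3

rB=3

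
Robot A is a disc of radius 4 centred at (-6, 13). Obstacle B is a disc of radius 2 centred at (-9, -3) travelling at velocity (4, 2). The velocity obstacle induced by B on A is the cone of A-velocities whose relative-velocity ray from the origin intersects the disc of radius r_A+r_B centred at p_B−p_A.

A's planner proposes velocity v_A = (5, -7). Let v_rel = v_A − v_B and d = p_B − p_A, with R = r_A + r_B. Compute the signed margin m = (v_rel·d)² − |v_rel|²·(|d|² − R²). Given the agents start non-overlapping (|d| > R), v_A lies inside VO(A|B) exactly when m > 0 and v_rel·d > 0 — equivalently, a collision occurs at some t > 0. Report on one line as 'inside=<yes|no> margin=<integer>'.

d = (-3, -16),  |d|² = 265;  R = 4+2 = 6,  c = 265−6² = 229
v_rel = (1, -9),  |v_rel|² = 82;  v_rel·d = (1)·(-3) + (-9)·(-16) = 141
82·t² − 282·t + 229 = 0  ⇒  m = 141² − 82·229 = 1103
m = 1103 > 0,  v_rel·d = 141 > 0  ⇒  inside

inside=yes margin=1103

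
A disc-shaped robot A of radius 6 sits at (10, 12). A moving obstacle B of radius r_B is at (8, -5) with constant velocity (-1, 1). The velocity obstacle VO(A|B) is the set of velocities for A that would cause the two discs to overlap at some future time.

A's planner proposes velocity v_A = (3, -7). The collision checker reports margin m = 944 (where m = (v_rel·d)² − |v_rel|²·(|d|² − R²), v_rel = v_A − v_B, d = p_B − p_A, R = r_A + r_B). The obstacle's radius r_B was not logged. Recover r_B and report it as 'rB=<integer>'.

m = 944
d = (-2, -17);  v_rel = (4, -8),  |v_rel|² = 80
v_rel×d = (4)·(-17) − (-8)·(-2) = -84
since m = R²·80 − (-84)²:  R² = (7056 + 944) / 80 = 100
R = √100 = 10  ⇒  r_B = 10 − 6 = 4

rB=4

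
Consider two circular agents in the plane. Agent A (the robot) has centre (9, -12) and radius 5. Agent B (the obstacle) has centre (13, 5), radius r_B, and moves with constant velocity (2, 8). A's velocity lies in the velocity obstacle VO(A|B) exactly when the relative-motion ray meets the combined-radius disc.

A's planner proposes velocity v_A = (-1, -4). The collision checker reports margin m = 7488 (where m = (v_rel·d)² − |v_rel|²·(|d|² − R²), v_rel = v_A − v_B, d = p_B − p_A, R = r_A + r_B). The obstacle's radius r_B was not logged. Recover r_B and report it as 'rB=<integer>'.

m = 7488
d = (4, 17);  v_rel = (-3, -12),  |v_rel|² = 153
v_rel×d = (-3)·(17) − (-12)·(4) = -3
since m = R²·153 − (-3)²:  R² = (9 + 7488) / 153 = 49
R = √49 = 7  ⇒  r_B = 7 − 5 = 2

rB=2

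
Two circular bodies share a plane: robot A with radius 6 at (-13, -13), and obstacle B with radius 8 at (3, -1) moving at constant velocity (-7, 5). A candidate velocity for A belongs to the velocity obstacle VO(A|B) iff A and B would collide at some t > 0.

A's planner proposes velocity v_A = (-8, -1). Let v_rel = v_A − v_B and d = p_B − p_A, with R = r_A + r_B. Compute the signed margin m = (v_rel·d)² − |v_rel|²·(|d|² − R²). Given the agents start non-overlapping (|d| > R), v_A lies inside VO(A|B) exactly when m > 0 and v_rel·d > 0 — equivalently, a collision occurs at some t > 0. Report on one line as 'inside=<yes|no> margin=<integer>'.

d = (16, 12),  |d|² = 400;  R = 6+8 = 14,  c = 400−14² = 204
v_rel = (-1, -6),  |v_rel|² = 37;  v_rel·d = (-1)·(16) + (-6)·(12) = -88
37·t² + 176·t + 204 = 0  ⇒  m = (-88)² − 37·204 = 196
m = 196 > 0,  v_rel·d = -88 < 0  ⇒  outside

inside=no margin=196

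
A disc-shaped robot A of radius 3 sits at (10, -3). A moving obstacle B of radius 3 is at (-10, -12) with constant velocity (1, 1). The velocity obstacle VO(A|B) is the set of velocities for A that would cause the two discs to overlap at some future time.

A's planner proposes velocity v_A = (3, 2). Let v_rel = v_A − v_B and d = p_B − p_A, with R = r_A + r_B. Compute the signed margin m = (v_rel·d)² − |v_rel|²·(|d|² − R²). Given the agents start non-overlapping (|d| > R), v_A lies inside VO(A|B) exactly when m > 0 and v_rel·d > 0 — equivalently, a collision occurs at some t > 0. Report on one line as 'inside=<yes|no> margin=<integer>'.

d = (-20, -9),  |d|² = 481;  R = 3+3 = 6,  c = 481−6² = 445
v_rel = (2, 1),  |v_rel|² = 5;  v_rel·d = (2)·(-20) + (1)·(-9) = -49
5·t² + 98·t + 445 = 0  ⇒  m = (-49)² − 5·445 = 176
m = 176 > 0,  v_rel·d = -49 < 0  ⇒  outside

inside=no margin=176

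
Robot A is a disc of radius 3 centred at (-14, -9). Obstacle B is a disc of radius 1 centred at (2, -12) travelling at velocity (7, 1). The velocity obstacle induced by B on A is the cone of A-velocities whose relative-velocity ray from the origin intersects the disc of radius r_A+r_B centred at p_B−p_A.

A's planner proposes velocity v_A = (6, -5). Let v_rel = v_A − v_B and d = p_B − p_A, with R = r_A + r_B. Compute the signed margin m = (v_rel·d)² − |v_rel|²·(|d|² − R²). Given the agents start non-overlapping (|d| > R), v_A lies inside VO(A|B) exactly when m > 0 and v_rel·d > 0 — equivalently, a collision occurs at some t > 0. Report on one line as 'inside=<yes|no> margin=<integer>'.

d = (16, -3),  |d|² = 265;  R = 3+1 = 4,  c = 265−4² = 249
v_rel = (-1, -6),  |v_rel|² = 37;  v_rel·d = (-1)·(16) + (-6)·(-3) = 2
37·t² − 4·t + 249 = 0  ⇒  m = 2² − 37·249 = -9209
m = -9209 < 0,  v_rel·d = 2 > 0  ⇒  outside

inside=no margin=-9209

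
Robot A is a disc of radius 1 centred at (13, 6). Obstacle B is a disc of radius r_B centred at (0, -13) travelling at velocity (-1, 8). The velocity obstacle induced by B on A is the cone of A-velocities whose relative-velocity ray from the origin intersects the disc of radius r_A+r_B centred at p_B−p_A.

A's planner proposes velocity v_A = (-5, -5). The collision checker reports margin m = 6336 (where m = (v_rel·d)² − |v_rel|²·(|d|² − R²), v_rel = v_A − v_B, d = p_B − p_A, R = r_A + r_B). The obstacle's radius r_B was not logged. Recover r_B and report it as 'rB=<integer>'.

m = 6336
d = (-13, -19);  v_rel = (-4, -13),  |v_rel|² = 185
v_rel×d = (-4)·(-19) − (-13)·(-13) = -93
since m = R²·185 − (-93)²:  R² = (8649 + 6336) / 185 = 81
R = √81 = 9  ⇒  r_B = 9 − 1 = 8

rB=8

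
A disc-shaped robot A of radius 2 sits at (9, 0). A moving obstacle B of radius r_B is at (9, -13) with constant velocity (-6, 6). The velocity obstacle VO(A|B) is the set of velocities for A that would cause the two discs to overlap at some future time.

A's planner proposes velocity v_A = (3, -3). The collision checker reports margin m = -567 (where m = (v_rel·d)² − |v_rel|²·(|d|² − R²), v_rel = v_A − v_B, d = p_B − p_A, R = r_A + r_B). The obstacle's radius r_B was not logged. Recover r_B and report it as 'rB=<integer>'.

m = -567
d = (0, -13);  v_rel = (9, -9),  |v_rel|² = 162
v_rel×d = (9)·(-13) − (-9)·(0) = -117
since m = R²·162 − (-117)²:  R² = (13689 + -567) / 162 = 81
R = √81 = 9  ⇒  r_B = 9 − 2 = 7

rB=7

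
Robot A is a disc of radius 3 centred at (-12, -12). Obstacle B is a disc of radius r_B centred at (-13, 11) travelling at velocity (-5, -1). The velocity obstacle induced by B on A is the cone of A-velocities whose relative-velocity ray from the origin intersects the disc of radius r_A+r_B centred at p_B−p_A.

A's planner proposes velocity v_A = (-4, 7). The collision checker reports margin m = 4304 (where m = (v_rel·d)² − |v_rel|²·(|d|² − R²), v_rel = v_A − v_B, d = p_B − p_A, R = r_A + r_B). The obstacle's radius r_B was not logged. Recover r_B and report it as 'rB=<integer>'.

m = 4304
d = (-1, 23);  v_rel = (1, 8),  |v_rel|² = 65
v_rel×d = (1)·(23) − (8)·(-1) = 31
since m = R²·65 − 31²:  R² = (961 + 4304) / 65 = 81
R = √81 = 9  ⇒  r_B = 9 − 3 = 6

rB=6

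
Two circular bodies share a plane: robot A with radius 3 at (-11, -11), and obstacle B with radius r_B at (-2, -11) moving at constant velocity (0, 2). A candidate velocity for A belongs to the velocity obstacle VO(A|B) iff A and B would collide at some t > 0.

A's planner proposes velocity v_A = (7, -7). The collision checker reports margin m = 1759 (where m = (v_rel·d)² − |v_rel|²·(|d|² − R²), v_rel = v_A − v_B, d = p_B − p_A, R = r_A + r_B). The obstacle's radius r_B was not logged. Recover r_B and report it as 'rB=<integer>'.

m = 1759
d = (9, 0);  v_rel = (7, -9),  |v_rel|² = 130
v_rel×d = (7)·(0) − (-9)·(9) = 81
since m = R²·130 − 81²:  R² = (6561 + 1759) / 130 = 64
R = √64 = 8  ⇒  r_B = 8 − 3 = 5

rB=5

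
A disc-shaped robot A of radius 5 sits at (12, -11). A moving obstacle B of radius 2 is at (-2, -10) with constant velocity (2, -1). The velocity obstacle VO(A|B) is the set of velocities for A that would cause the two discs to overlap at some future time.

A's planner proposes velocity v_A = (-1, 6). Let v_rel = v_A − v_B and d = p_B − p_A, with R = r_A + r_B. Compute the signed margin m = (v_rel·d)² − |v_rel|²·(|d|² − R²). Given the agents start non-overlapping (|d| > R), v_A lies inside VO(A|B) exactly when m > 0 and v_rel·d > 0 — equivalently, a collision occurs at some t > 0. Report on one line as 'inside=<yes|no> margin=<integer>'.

d = (-14, 1),  |d|² = 197;  R = 5+2 = 7,  c = 197−7² = 148
v_rel = (-3, 7),  |v_rel|² = 58;  v_rel·d = (-3)·(-14) + (7)·(1) = 49
58·t² − 98·t + 148 = 0  ⇒  m = 49² − 58·148 = -6183
m = -6183 < 0,  v_rel·d = 49 > 0  ⇒  outside

inside=no margin=-6183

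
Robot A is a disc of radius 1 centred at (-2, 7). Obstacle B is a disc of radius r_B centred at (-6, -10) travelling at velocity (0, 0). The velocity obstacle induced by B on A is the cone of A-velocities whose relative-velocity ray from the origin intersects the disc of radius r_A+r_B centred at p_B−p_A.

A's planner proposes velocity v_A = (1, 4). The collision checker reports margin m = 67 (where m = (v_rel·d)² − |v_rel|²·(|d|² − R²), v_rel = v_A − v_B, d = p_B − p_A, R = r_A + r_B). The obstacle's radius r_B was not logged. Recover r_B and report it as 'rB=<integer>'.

m = 67
d = (-4, -17);  v_rel = (1, 4),  |v_rel|² = 17
v_rel×d = (1)·(-17) − (4)·(-4) = -1
since m = R²·17 − (-1)²:  R² = (1 + 67) / 17 = 4
R = √4 = 2  ⇒  r_B = 2 − 1 = 1

rB=1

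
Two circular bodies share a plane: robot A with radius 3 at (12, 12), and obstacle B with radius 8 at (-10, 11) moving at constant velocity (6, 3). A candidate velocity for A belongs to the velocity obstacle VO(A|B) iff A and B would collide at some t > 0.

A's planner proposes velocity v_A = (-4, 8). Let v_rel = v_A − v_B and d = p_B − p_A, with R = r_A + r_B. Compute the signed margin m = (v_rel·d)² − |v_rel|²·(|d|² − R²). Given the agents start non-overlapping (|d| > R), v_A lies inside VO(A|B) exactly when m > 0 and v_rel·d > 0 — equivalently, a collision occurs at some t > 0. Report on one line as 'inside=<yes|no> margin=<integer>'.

d = (-22, -1),  |d|² = 485;  R = 3+8 = 11,  c = 485−11² = 364
v_rel = (-10, 5),  |v_rel|² = 125;  v_rel·d = (-10)·(-22) + (5)·(-1) = 215
125·t² − 430·t + 364 = 0  ⇒  m = 215² − 125·364 = 725
m = 725 > 0,  v_rel·d = 215 > 0  ⇒  inside

inside=yes margin=725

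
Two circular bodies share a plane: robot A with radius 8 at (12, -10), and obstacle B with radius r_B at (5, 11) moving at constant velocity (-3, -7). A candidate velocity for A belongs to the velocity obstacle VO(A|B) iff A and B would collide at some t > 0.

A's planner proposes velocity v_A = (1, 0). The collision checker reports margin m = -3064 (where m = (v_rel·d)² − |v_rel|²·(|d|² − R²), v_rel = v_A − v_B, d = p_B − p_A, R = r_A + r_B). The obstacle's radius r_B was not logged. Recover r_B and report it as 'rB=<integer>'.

m = -3064
d = (-7, 21);  v_rel = (4, 7),  |v_rel|² = 65
v_rel×d = (4)·(21) − (7)·(-7) = 133
since m = R²·65 − 133²:  R² = (17689 + -3064) / 65 = 225
R = √225 = 15  ⇒  r_B = 15 − 8 = 7

rB=7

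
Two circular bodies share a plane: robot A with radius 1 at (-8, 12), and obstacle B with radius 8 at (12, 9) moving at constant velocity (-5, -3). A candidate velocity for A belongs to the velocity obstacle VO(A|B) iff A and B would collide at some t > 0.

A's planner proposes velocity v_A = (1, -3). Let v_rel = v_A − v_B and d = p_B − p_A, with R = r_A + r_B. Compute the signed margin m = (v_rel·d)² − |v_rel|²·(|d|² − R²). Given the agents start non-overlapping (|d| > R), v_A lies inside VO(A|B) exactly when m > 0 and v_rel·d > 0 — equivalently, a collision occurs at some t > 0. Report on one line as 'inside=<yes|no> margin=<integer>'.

d = (20, -3),  |d|² = 409;  R = 1+8 = 9,  c = 409−9² = 328
v_rel = (6, 0),  |v_rel|² = 36;  v_rel·d = (6)·(20) + (0)·(-3) = 120
36·t² − 240·t + 328 = 0  ⇒  m = 120² − 36·328 = 2592
m = 2592 > 0,  v_rel·d = 120 > 0  ⇒  inside

inside=yes margin=2592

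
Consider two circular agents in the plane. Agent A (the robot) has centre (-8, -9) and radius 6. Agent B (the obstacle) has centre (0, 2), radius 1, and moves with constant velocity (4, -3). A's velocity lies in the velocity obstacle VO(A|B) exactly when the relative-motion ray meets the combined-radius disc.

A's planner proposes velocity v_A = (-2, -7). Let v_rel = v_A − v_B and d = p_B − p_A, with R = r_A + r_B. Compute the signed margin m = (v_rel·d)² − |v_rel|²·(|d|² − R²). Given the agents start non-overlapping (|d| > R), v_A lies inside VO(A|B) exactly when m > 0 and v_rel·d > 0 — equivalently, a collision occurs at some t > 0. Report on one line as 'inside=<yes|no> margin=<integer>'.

d = (8, 11),  |d|² = 185;  R = 6+1 = 7,  c = 185−7² = 136
v_rel = (-6, -4),  |v_rel|² = 52;  v_rel·d = (-6)·(8) + (-4)·(11) = -92
52·t² + 184·t + 136 = 0  ⇒  m = (-92)² − 52·136 = 1392
m = 1392 > 0,  v_rel·d = -92 < 0  ⇒  outside

inside=no margin=1392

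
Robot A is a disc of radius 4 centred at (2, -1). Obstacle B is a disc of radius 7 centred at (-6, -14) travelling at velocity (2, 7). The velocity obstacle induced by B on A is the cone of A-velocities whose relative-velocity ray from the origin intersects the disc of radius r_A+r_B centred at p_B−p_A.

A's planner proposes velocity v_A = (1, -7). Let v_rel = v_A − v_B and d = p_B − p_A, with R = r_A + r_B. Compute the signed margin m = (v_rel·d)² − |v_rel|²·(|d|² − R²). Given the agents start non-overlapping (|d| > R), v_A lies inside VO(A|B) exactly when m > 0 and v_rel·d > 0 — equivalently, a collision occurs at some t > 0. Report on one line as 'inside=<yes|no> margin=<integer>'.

d = (-8, -13),  |d|² = 233;  R = 4+7 = 11,  c = 233−11² = 112
v_rel = (-1, -14),  |v_rel|² = 197;  v_rel·d = (-1)·(-8) + (-14)·(-13) = 190
197·t² − 380·t + 112 = 0  ⇒  m = 190² − 197·112 = 14036
m = 14036 > 0,  v_rel·d = 190 > 0  ⇒  inside

inside=yes margin=14036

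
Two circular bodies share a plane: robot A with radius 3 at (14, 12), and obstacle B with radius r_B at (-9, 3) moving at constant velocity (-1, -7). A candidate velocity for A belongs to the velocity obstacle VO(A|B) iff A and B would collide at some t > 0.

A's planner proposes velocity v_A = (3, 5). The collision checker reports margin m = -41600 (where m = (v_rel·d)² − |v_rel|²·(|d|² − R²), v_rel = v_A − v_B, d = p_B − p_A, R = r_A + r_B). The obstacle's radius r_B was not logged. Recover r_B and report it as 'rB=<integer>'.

m = -41600
d = (-23, -9);  v_rel = (4, 12),  |v_rel|² = 160
v_rel×d = (4)·(-9) − (12)·(-23) = 240
since m = R²·160 − 240²:  R² = (57600 + -41600) / 160 = 100
R = √100 = 10  ⇒  r_B = 10 − 3 = 7

rB=7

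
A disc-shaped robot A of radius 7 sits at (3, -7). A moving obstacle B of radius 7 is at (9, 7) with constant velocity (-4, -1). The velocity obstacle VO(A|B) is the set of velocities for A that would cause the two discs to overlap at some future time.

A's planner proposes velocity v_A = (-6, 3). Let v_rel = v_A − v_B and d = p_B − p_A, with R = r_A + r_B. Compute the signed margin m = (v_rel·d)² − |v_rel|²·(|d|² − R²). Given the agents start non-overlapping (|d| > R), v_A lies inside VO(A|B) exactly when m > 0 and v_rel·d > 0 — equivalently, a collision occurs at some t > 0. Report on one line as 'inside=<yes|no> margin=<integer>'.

d = (6, 14),  |d|² = 232;  R = 7+7 = 14,  c = 232−14² = 36
v_rel = (-2, 4),  |v_rel|² = 20;  v_rel·d = (-2)·(6) + (4)·(14) = 44
20·t² − 88·t + 36 = 0  ⇒  m = 44² − 20·36 = 1216
m = 1216 > 0,  v_rel·d = 44 > 0  ⇒  inside

inside=yes margin=1216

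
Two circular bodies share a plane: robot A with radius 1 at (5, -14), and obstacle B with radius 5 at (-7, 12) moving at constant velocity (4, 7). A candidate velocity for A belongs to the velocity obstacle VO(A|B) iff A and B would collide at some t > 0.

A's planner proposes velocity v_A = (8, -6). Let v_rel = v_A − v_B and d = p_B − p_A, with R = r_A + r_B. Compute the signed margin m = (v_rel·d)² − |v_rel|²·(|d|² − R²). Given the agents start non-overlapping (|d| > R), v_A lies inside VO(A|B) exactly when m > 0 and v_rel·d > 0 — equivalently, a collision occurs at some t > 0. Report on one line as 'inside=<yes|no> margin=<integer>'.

d = (-12, 26),  |d|² = 820;  R = 1+5 = 6,  c = 820−6² = 784
v_rel = (4, -13),  |v_rel|² = 185;  v_rel·d = (4)·(-12) + (-13)·(26) = -386
185·t² + 772·t + 784 = 0  ⇒  m = (-386)² − 185·784 = 3956
m = 3956 > 0,  v_rel·d = -386 < 0  ⇒  outside

inside=no margin=3956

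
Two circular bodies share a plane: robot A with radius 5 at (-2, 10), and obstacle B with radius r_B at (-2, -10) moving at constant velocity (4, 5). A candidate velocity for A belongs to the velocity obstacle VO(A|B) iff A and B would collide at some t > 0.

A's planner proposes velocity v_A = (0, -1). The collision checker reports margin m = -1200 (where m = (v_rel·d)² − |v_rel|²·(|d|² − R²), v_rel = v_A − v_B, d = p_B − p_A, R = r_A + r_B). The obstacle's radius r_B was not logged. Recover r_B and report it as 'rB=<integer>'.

m = -1200
d = (0, -20);  v_rel = (-4, -6),  |v_rel|² = 52
v_rel×d = (-4)·(-20) − (-6)·(0) = 80
since m = R²·52 − 80²:  R² = (6400 + -1200) / 52 = 100
R = √100 = 10  ⇒  r_B = 10 − 5 = 5

rB=5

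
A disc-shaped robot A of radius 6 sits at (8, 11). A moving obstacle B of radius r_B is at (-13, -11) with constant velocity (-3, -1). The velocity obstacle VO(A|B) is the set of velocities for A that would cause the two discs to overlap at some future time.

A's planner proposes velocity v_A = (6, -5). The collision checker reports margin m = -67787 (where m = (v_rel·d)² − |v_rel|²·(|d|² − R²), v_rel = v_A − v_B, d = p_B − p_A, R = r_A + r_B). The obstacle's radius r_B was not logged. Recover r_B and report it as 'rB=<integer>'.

m = -67787
d = (-21, -22);  v_rel = (9, -4),  |v_rel|² = 97
v_rel×d = (9)·(-22) − (-4)·(-21) = -282
since m = R²·97 − (-282)²:  R² = (79524 + -67787) / 97 = 121
R = √121 = 11  ⇒  r_B = 11 − 6 = 5

rB=5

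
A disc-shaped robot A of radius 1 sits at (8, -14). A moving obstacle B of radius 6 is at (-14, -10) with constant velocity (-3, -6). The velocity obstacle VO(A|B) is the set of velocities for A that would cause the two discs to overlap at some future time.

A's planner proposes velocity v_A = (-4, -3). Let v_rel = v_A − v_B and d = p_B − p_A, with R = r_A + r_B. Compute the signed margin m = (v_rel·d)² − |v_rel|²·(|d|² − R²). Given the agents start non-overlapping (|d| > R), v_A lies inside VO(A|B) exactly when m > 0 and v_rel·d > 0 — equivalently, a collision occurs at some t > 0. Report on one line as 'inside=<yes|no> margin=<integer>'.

d = (-22, 4),  |d|² = 500;  R = 1+6 = 7,  c = 500−7² = 451
v_rel = (-1, 3),  |v_rel|² = 10;  v_rel·d = (-1)·(-22) + (3)·(4) = 34
10·t² − 68·t + 451 = 0  ⇒  m = 34² − 10·451 = -3354
m = -3354 < 0,  v_rel·d = 34 > 0  ⇒  outside

inside=no margin=-3354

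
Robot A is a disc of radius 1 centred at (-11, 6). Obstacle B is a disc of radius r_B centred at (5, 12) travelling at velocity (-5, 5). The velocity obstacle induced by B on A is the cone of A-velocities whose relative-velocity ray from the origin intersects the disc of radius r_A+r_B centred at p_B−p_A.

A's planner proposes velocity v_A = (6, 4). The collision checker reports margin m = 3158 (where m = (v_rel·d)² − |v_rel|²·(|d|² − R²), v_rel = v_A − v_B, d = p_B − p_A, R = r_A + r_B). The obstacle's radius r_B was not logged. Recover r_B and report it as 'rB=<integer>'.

m = 3158
d = (16, 6);  v_rel = (11, -1),  |v_rel|² = 122
v_rel×d = (11)·(6) − (-1)·(16) = 82
since m = R²·122 − 82²:  R² = (6724 + 3158) / 122 = 81
R = √81 = 9  ⇒  r_B = 9 − 1 = 8

rB=8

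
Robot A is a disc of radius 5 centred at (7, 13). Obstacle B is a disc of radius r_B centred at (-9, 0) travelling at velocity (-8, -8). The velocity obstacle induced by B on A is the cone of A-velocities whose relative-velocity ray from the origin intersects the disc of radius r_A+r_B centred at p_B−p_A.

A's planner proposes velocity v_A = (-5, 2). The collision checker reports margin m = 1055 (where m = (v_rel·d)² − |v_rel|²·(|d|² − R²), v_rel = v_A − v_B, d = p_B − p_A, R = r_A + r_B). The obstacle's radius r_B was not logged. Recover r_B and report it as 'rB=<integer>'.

m = 1055
d = (-16, -13);  v_rel = (3, 10),  |v_rel|² = 109
v_rel×d = (3)·(-13) − (10)·(-16) = 121
since m = R²·109 − 121²:  R² = (14641 + 1055) / 109 = 144
R = √144 = 12  ⇒  r_B = 12 − 5 = 7

rB=7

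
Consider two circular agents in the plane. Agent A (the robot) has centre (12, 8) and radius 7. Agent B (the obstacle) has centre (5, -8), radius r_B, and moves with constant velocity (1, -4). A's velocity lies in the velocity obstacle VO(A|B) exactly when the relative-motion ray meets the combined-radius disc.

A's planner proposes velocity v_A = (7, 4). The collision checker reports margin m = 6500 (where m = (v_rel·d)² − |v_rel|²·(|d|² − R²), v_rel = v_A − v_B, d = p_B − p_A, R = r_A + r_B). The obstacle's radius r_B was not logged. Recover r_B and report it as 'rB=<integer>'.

m = 6500
d = (-7, -16);  v_rel = (6, 8),  |v_rel|² = 100
v_rel×d = (6)·(-16) − (8)·(-7) = -40
since m = R²·100 − (-40)²:  R² = (1600 + 6500) / 100 = 81
R = √81 = 9  ⇒  r_B = 9 − 7 = 2

rB=2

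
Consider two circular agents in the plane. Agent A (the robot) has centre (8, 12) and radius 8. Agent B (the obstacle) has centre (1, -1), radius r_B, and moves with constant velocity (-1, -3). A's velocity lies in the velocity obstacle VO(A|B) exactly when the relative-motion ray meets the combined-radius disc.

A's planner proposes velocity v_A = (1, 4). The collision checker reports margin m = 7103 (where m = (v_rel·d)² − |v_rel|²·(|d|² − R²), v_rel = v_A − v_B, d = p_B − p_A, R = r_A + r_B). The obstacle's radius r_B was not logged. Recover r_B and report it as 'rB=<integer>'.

m = 7103
d = (-7, -13);  v_rel = (2, 7),  |v_rel|² = 53
v_rel×d = (2)·(-13) − (7)·(-7) = 23
since m = R²·53 − 23²:  R² = (529 + 7103) / 53 = 144
R = √144 = 12  ⇒  r_B = 12 − 8 = 4

rB=4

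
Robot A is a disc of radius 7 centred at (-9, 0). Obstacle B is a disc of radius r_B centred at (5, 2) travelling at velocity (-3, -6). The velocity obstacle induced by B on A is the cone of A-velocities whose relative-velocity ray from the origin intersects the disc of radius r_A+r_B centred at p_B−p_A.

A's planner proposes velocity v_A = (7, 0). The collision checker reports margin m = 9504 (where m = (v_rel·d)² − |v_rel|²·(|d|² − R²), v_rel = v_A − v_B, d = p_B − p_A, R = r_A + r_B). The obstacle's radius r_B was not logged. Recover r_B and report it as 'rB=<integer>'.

m = 9504
d = (14, 2);  v_rel = (10, 6),  |v_rel|² = 136
v_rel×d = (10)·(2) − (6)·(14) = -64
since m = R²·136 − (-64)²:  R² = (4096 + 9504) / 136 = 100
R = √100 = 10  ⇒  r_B = 10 − 7 = 3

rB=3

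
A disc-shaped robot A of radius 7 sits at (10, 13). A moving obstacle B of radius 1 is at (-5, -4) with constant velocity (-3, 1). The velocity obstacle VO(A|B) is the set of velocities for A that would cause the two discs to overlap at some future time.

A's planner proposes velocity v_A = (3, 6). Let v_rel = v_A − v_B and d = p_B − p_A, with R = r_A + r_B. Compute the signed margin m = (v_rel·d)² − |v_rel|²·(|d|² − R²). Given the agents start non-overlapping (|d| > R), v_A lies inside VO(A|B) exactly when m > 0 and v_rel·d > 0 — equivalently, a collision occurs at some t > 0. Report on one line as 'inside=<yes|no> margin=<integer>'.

d = (-15, -17),  |d|² = 514;  R = 7+1 = 8,  c = 514−8² = 450
v_rel = (6, 5),  |v_rel|² = 61;  v_rel·d = (6)·(-15) + (5)·(-17) = -175
61·t² + 350·t + 450 = 0  ⇒  m = (-175)² − 61·450 = 3175
m = 3175 > 0,  v_rel·d = -175 < 0  ⇒  outside

inside=no margin=3175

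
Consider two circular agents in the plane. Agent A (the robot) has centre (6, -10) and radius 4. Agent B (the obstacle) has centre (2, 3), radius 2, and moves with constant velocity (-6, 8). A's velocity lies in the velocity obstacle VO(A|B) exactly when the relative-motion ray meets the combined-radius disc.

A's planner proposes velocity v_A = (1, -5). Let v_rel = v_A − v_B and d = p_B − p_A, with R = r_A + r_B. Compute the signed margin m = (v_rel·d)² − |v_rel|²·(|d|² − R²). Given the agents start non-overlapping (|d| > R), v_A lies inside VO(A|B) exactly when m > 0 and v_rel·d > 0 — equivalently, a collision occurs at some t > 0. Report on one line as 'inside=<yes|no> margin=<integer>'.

d = (-4, 13),  |d|² = 185;  R = 4+2 = 6,  c = 185−6² = 149
v_rel = (7, -13),  |v_rel|² = 218;  v_rel·d = (7)·(-4) + (-13)·(13) = -197
218·t² + 394·t + 149 = 0  ⇒  m = (-197)² − 218·149 = 6327
m = 6327 > 0,  v_rel·d = -197 < 0  ⇒  outside

inside=no margin=6327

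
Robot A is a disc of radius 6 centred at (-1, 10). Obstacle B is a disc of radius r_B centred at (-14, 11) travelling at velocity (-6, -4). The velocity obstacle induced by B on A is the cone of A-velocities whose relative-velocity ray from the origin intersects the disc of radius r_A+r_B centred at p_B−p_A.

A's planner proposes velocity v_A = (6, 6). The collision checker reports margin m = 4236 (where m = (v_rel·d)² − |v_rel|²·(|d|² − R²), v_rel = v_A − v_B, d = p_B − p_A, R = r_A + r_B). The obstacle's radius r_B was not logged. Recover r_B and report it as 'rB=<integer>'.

m = 4236
d = (-13, 1);  v_rel = (12, 10),  |v_rel|² = 244
v_rel×d = (12)·(1) − (10)·(-13) = 142
since m = R²·244 − 142²:  R² = (20164 + 4236) / 244 = 100
R = √100 = 10  ⇒  r_B = 10 − 6 = 4

rB=4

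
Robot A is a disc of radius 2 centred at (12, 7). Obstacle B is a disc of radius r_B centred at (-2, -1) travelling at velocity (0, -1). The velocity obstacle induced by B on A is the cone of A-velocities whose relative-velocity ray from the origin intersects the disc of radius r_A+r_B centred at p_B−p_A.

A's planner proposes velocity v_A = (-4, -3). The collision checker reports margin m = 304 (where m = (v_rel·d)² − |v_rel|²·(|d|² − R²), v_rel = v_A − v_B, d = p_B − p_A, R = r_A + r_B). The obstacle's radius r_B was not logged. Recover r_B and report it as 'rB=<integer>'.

m = 304
d = (-14, -8);  v_rel = (-4, -2),  |v_rel|² = 20
v_rel×d = (-4)·(-8) − (-2)·(-14) = 4
since m = R²·20 − 4²:  R² = (16 + 304) / 20 = 16
R = √16 = 4  ⇒  r_B = 4 − 2 = 2

rB=2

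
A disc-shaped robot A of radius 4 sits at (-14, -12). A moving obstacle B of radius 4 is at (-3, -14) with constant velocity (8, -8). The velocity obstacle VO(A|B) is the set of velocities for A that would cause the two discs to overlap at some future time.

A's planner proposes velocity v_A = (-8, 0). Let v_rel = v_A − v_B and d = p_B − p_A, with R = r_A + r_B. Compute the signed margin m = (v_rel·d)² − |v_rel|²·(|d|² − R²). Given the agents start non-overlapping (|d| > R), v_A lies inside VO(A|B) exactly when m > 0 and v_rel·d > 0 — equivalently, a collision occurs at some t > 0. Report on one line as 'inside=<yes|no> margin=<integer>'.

d = (11, -2),  |d|² = 125;  R = 4+4 = 8,  c = 125−8² = 61
v_rel = (-16, 8),  |v_rel|² = 320;  v_rel·d = (-16)·(11) + (8)·(-2) = -192
320·t² + 384·t + 61 = 0  ⇒  m = (-192)² − 320·61 = 17344
m = 17344 > 0,  v_rel·d = -192 < 0  ⇒  outside

inside=no margin=17344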